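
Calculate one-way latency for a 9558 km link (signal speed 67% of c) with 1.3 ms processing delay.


Speed = 0.67 * 3e5 km/s = 201000 km/s
Propagation delay = 9558 / 201000 = 0.0476 s = 47.5522 ms
Processing delay = 1.3 ms
Total one-way latency = 48.8522 ms


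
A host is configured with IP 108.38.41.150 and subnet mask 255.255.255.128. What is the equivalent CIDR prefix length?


Binary: 11111111.11111111.11111111.10000000
Count leading 1s
Prefix: /25


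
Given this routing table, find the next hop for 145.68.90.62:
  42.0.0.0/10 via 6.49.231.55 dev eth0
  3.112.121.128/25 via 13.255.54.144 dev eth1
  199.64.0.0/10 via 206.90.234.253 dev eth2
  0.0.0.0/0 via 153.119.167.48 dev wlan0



Longest prefix match for 145.68.90.62:
  /10 42.0.0.0: no
  /25 3.112.121.128: no
  /10 199.64.0.0: no
  /0 0.0.0.0: MATCH
Selected: next-hop 153.119.167.48 via wlan0 (matched /0)


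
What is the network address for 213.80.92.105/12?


IP:   11010101.01010000.01011100.01101001
Mask: 11111111.11110000.00000000.00000000
AND operation:
Net:  11010101.01010000.00000000.00000000
Network: 213.80.0.0/12


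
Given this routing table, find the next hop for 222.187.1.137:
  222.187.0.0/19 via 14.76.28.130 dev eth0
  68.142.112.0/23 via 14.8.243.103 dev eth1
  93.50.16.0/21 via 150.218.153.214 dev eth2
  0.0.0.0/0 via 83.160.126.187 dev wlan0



Longest prefix match for 222.187.1.137:
  /19 222.187.0.0: MATCH
  /23 68.142.112.0: no
  /21 93.50.16.0: no
  /0 0.0.0.0: MATCH
Selected: next-hop 14.76.28.130 via eth0 (matched /19)


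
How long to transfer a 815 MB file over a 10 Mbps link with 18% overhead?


Effective throughput = 10 * (1 - 18/100) = 8.2 Mbps
File size in Mb = 815 * 8 = 6520 Mb
Time = 6520 / 8.2
Time = 795.122 seconds


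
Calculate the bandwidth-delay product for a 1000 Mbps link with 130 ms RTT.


BDP = bandwidth * RTT
= 1000 Mbps * 130 ms
= 1000 * 1e6 * 130 / 1000 bits
= 130000000 bits
= 16250000 bytes
= 15869.1406 KB
BDP = 130000000 bits (16250000 bytes)


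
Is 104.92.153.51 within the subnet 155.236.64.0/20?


Subnet network: 155.236.64.0
Test IP AND mask: 104.92.144.0
No, 104.92.153.51 is not in 155.236.64.0/20


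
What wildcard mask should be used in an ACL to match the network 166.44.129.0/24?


Subnet mask: 255.255.255.0
Wildcard = 255.255.255.255 - subnet mask
255 - 255 = 0
255 - 255 = 0
255 - 255 = 0
255 - 0 = 255
Wildcard: 0.0.0.255


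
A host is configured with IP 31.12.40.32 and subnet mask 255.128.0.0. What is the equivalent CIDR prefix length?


Binary: 11111111.10000000.00000000.00000000
Count leading 1s
Prefix: /9


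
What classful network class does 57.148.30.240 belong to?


First octet: 57
Binary: 00111001
0xxxxxxx -> Class A (1-126)
Class A, default mask 255.0.0.0 (/8)


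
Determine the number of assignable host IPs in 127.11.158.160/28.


Host bits = 32 - 28 = 4
Total addresses = 2^4 = 16
Usable = total - 2 (network and broadcast)
Usable hosts: 14


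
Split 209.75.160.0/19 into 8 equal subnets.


New prefix = 19 + 3 = 22
Each subnet has 1024 addresses
  209.75.160.0/22
  209.75.164.0/22
  209.75.168.0/22
  209.75.172.0/22
  209.75.176.0/22
  209.75.180.0/22
  209.75.184.0/22
  209.75.188.0/22
Subnets: 209.75.160.0/22, 209.75.164.0/22, 209.75.168.0/22, 209.75.172.0/22, 209.75.176.0/22, 209.75.180.0/22, 209.75.184.0/22, 209.75.188.0/22


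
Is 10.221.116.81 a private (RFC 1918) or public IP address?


RFC 1918 private ranges:
  10.0.0.0/8 (10.0.0.0 - 10.255.255.255)
  172.16.0.0/12 (172.16.0.0 - 172.31.255.255)
  192.168.0.0/16 (192.168.0.0 - 192.168.255.255)
Private (in 10.0.0.0/8)


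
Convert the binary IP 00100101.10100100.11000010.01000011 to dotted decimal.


00100101 = 37
10100100 = 164
11000010 = 194
01000011 = 67
IP: 37.164.194.67


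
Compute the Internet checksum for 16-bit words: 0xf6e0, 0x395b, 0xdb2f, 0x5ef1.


Sum all words (with carry folding):
+ 0xf6e0 = 0xf6e0
+ 0x395b = 0x303c
+ 0xdb2f = 0x0b6c
+ 0x5ef1 = 0x6a5d
One's complement: ~0x6a5d
Checksum = 0x95a2


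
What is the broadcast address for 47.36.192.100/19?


Network: 47.36.192.0/19
Host bits = 13
Set all host bits to 1:
Broadcast: 47.36.223.255


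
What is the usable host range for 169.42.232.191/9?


Network: 169.0.0.0
Broadcast: 169.127.255.255
First usable = network + 1
Last usable = broadcast - 1
Range: 169.0.0.1 to 169.127.255.254


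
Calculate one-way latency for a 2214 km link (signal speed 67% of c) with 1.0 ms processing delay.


Speed = 0.67 * 3e5 km/s = 201000 km/s
Propagation delay = 2214 / 201000 = 0.011 s = 11.0149 ms
Processing delay = 1.0 ms
Total one-way latency = 12.0149 ms


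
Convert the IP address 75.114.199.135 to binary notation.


75 = 01001011
114 = 01110010
199 = 11000111
135 = 10000111
Binary: 01001011.01110010.11000111.10000111


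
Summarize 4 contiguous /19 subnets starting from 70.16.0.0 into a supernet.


Original prefix: /19
Number of subnets: 4 = 2^2
New prefix = 19 - 2 = 17
Supernet: 70.16.0.0/17


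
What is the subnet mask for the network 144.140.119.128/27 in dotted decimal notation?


/27 means 27 network bits, 5 host bits
Binary: 11111111111111111111111111100000
Mask: 255.255.255.224


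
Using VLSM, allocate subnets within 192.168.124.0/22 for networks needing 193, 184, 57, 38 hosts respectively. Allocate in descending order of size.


193 hosts -> /24 (254 usable): 192.168.124.0/24
184 hosts -> /24 (254 usable): 192.168.125.0/24
57 hosts -> /26 (62 usable): 192.168.126.0/26
38 hosts -> /26 (62 usable): 192.168.126.64/26
Allocation: 192.168.124.0/24 (193 hosts, 254 usable); 192.168.125.0/24 (184 hosts, 254 usable); 192.168.126.0/26 (57 hosts, 62 usable); 192.168.126.64/26 (38 hosts, 62 usable)


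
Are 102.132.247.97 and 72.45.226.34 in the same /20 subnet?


Mask: 255.255.240.0
102.132.247.97 AND mask = 102.132.240.0
72.45.226.34 AND mask = 72.45.224.0
No, different subnets (102.132.240.0 vs 72.45.224.0)


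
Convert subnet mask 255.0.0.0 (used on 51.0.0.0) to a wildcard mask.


Subnet mask: 255.0.0.0
Wildcard = 255.255.255.255 - subnet mask
255 - 255 = 0
255 - 0 = 255
255 - 0 = 255
255 - 0 = 255
Wildcard: 0.255.255.255


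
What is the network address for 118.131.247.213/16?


IP:   01110110.10000011.11110111.11010101
Mask: 11111111.11111111.00000000.00000000
AND operation:
Net:  01110110.10000011.00000000.00000000
Network: 118.131.0.0/16


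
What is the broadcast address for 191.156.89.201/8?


Network: 191.0.0.0/8
Host bits = 24
Set all host bits to 1:
Broadcast: 191.255.255.255


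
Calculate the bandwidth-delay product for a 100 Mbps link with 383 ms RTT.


BDP = bandwidth * RTT
= 100 Mbps * 383 ms
= 100 * 1e6 * 383 / 1000 bits
= 38300000 bits
= 4787500 bytes
= 4675.293 KB
BDP = 38300000 bits (4787500 bytes)


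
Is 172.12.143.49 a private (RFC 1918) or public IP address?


RFC 1918 private ranges:
  10.0.0.0/8 (10.0.0.0 - 10.255.255.255)
  172.16.0.0/12 (172.16.0.0 - 172.31.255.255)
  192.168.0.0/16 (192.168.0.0 - 192.168.255.255)
Public (not in any RFC 1918 range)


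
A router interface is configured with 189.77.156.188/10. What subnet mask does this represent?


/10 means 10 network bits, 22 host bits
Binary: 11111111110000000000000000000000
Mask: 255.192.0.0


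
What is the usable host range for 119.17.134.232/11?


Network: 119.0.0.0
Broadcast: 119.31.255.255
First usable = network + 1
Last usable = broadcast - 1
Range: 119.0.0.1 to 119.31.255.254


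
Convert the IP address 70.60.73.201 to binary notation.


70 = 01000110
60 = 00111100
73 = 01001001
201 = 11001001
Binary: 01000110.00111100.01001001.11001001


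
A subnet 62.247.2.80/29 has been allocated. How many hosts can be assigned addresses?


Host bits = 32 - 29 = 3
Total addresses = 2^3 = 8
Usable = total - 2 (network and broadcast)
Usable hosts: 6


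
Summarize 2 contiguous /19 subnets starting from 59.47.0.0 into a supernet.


Original prefix: /19
Number of subnets: 2 = 2^1
New prefix = 19 - 1 = 18
Supernet: 59.47.0.0/18


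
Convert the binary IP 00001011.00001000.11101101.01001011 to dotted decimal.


00001011 = 11
00001000 = 8
11101101 = 237
01001011 = 75
IP: 11.8.237.75


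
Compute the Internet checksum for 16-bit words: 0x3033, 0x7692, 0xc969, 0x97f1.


Sum all words (with carry folding):
+ 0x3033 = 0x3033
+ 0x7692 = 0xa6c5
+ 0xc969 = 0x702f
+ 0x97f1 = 0x0821
One's complement: ~0x0821
Checksum = 0xf7de


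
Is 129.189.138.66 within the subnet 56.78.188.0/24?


Subnet network: 56.78.188.0
Test IP AND mask: 129.189.138.0
No, 129.189.138.66 is not in 56.78.188.0/24


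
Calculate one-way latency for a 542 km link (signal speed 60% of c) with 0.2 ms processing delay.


Speed = 0.6 * 3e5 km/s = 180000 km/s
Propagation delay = 542 / 180000 = 0.003 s = 3.0111 ms
Processing delay = 0.2 ms
Total one-way latency = 3.2111 ms


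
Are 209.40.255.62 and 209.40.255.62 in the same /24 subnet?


Mask: 255.255.255.0
209.40.255.62 AND mask = 209.40.255.0
209.40.255.62 AND mask = 209.40.255.0
Yes, same subnet (209.40.255.0)


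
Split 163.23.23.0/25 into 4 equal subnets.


New prefix = 25 + 2 = 27
Each subnet has 32 addresses
  163.23.23.0/27
  163.23.23.32/27
  163.23.23.64/27
  163.23.23.96/27
Subnets: 163.23.23.0/27, 163.23.23.32/27, 163.23.23.64/27, 163.23.23.96/27


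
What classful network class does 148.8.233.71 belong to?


First octet: 148
Binary: 10010100
10xxxxxx -> Class B (128-191)
Class B, default mask 255.255.0.0 (/16)


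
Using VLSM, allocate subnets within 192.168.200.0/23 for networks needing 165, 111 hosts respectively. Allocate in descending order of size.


165 hosts -> /24 (254 usable): 192.168.200.0/24
111 hosts -> /25 (126 usable): 192.168.201.0/25
Allocation: 192.168.200.0/24 (165 hosts, 254 usable); 192.168.201.0/25 (111 hosts, 126 usable)


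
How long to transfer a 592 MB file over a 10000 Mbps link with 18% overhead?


Effective throughput = 10000 * (1 - 18/100) = 8200 Mbps
File size in Mb = 592 * 8 = 4736 Mb
Time = 4736 / 8200
Time = 0.5776 seconds


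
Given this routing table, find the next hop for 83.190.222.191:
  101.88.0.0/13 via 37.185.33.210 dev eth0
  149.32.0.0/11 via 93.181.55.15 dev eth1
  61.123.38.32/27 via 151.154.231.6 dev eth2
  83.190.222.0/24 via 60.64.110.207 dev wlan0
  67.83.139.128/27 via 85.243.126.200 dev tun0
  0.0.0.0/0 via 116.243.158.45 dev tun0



Longest prefix match for 83.190.222.191:
  /13 101.88.0.0: no
  /11 149.32.0.0: no
  /27 61.123.38.32: no
  /24 83.190.222.0: MATCH
  /27 67.83.139.128: no
  /0 0.0.0.0: MATCH
Selected: next-hop 60.64.110.207 via wlan0 (matched /24)


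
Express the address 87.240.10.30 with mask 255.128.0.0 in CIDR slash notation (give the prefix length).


Binary: 11111111.10000000.00000000.00000000
Count leading 1s
Prefix: /9


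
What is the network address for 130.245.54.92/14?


IP:   10000010.11110101.00110110.01011100
Mask: 11111111.11111100.00000000.00000000
AND operation:
Net:  10000010.11110100.00000000.00000000
Network: 130.244.0.0/14


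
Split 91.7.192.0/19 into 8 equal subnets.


New prefix = 19 + 3 = 22
Each subnet has 1024 addresses
  91.7.192.0/22
  91.7.196.0/22
  91.7.200.0/22
  91.7.204.0/22
  91.7.208.0/22
  91.7.212.0/22
  91.7.216.0/22
  91.7.220.0/22
Subnets: 91.7.192.0/22, 91.7.196.0/22, 91.7.200.0/22, 91.7.204.0/22, 91.7.208.0/22, 91.7.212.0/22, 91.7.216.0/22, 91.7.220.0/22


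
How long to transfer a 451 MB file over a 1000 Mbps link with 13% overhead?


Effective throughput = 1000 * (1 - 13/100) = 870 Mbps
File size in Mb = 451 * 8 = 3608 Mb
Time = 3608 / 870
Time = 4.1471 seconds


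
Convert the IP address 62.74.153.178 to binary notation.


62 = 00111110
74 = 01001010
153 = 10011001
178 = 10110010
Binary: 00111110.01001010.10011001.10110010


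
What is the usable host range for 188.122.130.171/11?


Network: 188.96.0.0
Broadcast: 188.127.255.255
First usable = network + 1
Last usable = broadcast - 1
Range: 188.96.0.1 to 188.127.255.254


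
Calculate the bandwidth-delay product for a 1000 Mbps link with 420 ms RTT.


BDP = bandwidth * RTT
= 1000 Mbps * 420 ms
= 1000 * 1e6 * 420 / 1000 bits
= 420000000 bits
= 52500000 bytes
= 51269.5312 KB
BDP = 420000000 bits (52500000 bytes)


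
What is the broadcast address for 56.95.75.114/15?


Network: 56.94.0.0/15
Host bits = 17
Set all host bits to 1:
Broadcast: 56.95.255.255


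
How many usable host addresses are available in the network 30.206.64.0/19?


Host bits = 32 - 19 = 13
Total addresses = 2^13 = 8192
Usable = total - 2 (network and broadcast)
Usable hosts: 8190


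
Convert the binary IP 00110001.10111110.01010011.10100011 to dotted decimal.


00110001 = 49
10111110 = 190
01010011 = 83
10100011 = 163
IP: 49.190.83.163


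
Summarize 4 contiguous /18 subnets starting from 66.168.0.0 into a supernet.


Original prefix: /18
Number of subnets: 4 = 2^2
New prefix = 18 - 2 = 16
Supernet: 66.168.0.0/16


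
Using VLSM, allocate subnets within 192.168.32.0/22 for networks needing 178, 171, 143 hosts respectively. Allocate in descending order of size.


178 hosts -> /24 (254 usable): 192.168.32.0/24
171 hosts -> /24 (254 usable): 192.168.33.0/24
143 hosts -> /24 (254 usable): 192.168.34.0/24
Allocation: 192.168.32.0/24 (178 hosts, 254 usable); 192.168.33.0/24 (171 hosts, 254 usable); 192.168.34.0/24 (143 hosts, 254 usable)


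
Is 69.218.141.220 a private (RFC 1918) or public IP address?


RFC 1918 private ranges:
  10.0.0.0/8 (10.0.0.0 - 10.255.255.255)
  172.16.0.0/12 (172.16.0.0 - 172.31.255.255)
  192.168.0.0/16 (192.168.0.0 - 192.168.255.255)
Public (not in any RFC 1918 range)


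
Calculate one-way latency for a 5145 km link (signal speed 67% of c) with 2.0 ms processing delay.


Speed = 0.67 * 3e5 km/s = 201000 km/s
Propagation delay = 5145 / 201000 = 0.0256 s = 25.597 ms
Processing delay = 2.0 ms
Total one-way latency = 27.597 ms


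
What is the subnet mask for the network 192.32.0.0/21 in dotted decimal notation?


/21 means 21 network bits, 11 host bits
Binary: 11111111111111111111100000000000
Mask: 255.255.248.0


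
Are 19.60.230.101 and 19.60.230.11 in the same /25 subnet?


Mask: 255.255.255.128
19.60.230.101 AND mask = 19.60.230.0
19.60.230.11 AND mask = 19.60.230.0
Yes, same subnet (19.60.230.0)


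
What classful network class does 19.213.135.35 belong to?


First octet: 19
Binary: 00010011
0xxxxxxx -> Class A (1-126)
Class A, default mask 255.0.0.0 (/8)


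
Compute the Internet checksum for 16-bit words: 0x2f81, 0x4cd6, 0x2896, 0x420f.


Sum all words (with carry folding):
+ 0x2f81 = 0x2f81
+ 0x4cd6 = 0x7c57
+ 0x2896 = 0xa4ed
+ 0x420f = 0xe6fc
One's complement: ~0xe6fc
Checksum = 0x1903


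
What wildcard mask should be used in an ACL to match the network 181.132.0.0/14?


Subnet mask: 255.252.0.0
Wildcard = 255.255.255.255 - subnet mask
255 - 255 = 0
255 - 252 = 3
255 - 0 = 255
255 - 0 = 255
Wildcard: 0.3.255.255


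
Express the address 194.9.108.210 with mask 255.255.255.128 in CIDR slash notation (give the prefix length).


Binary: 11111111.11111111.11111111.10000000
Count leading 1s
Prefix: /25


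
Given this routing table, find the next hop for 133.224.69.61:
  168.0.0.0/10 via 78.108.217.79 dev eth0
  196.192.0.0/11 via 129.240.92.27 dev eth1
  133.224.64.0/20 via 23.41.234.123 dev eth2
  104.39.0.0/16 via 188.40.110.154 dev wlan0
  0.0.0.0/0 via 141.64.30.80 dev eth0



Longest prefix match for 133.224.69.61:
  /10 168.0.0.0: no
  /11 196.192.0.0: no
  /20 133.224.64.0: MATCH
  /16 104.39.0.0: no
  /0 0.0.0.0: MATCH
Selected: next-hop 23.41.234.123 via eth2 (matched /20)


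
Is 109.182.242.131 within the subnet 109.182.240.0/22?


Subnet network: 109.182.240.0
Test IP AND mask: 109.182.240.0
Yes, 109.182.242.131 is in 109.182.240.0/22


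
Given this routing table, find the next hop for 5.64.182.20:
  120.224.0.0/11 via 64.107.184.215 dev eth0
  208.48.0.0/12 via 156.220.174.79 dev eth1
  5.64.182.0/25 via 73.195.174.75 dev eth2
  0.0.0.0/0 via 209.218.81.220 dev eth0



Longest prefix match for 5.64.182.20:
  /11 120.224.0.0: no
  /12 208.48.0.0: no
  /25 5.64.182.0: MATCH
  /0 0.0.0.0: MATCH
Selected: next-hop 73.195.174.75 via eth2 (matched /25)


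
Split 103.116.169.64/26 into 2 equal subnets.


New prefix = 26 + 1 = 27
Each subnet has 32 addresses
  103.116.169.64/27
  103.116.169.96/27
Subnets: 103.116.169.64/27, 103.116.169.96/27


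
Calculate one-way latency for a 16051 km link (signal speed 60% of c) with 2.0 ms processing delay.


Speed = 0.6 * 3e5 km/s = 180000 km/s
Propagation delay = 16051 / 180000 = 0.0892 s = 89.1722 ms
Processing delay = 2.0 ms
Total one-way latency = 91.1722 ms


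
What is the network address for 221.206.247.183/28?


IP:   11011101.11001110.11110111.10110111
Mask: 11111111.11111111.11111111.11110000
AND operation:
Net:  11011101.11001110.11110111.10110000
Network: 221.206.247.176/28


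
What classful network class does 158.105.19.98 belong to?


First octet: 158
Binary: 10011110
10xxxxxx -> Class B (128-191)
Class B, default mask 255.255.0.0 (/16)


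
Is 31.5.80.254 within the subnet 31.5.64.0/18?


Subnet network: 31.5.64.0
Test IP AND mask: 31.5.64.0
Yes, 31.5.80.254 is in 31.5.64.0/18


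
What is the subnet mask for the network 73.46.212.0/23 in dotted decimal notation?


/23 means 23 network bits, 9 host bits
Binary: 11111111111111111111111000000000
Mask: 255.255.254.0


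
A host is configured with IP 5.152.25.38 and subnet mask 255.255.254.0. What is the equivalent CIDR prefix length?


Binary: 11111111.11111111.11111110.00000000
Count leading 1s
Prefix: /23


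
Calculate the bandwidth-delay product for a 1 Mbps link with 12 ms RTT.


BDP = bandwidth * RTT
= 1 Mbps * 12 ms
= 1 * 1e6 * 12 / 1000 bits
= 12000 bits
= 1500 bytes
= 1.4648 KB
BDP = 12000 bits (1500 bytes)


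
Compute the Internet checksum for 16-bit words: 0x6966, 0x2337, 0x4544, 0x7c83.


Sum all words (with carry folding):
+ 0x6966 = 0x6966
+ 0x2337 = 0x8c9d
+ 0x4544 = 0xd1e1
+ 0x7c83 = 0x4e65
One's complement: ~0x4e65
Checksum = 0xb19a


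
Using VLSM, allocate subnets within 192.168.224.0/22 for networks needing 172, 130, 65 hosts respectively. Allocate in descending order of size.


172 hosts -> /24 (254 usable): 192.168.224.0/24
130 hosts -> /24 (254 usable): 192.168.225.0/24
65 hosts -> /25 (126 usable): 192.168.226.0/25
Allocation: 192.168.224.0/24 (172 hosts, 254 usable); 192.168.225.0/24 (130 hosts, 254 usable); 192.168.226.0/25 (65 hosts, 126 usable)


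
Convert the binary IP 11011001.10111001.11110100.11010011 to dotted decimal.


11011001 = 217
10111001 = 185
11110100 = 244
11010011 = 211
IP: 217.185.244.211


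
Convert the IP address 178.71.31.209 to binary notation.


178 = 10110010
71 = 01000111
31 = 00011111
209 = 11010001
Binary: 10110010.01000111.00011111.11010001


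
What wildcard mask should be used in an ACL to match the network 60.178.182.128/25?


Subnet mask: 255.255.255.128
Wildcard = 255.255.255.255 - subnet mask
255 - 255 = 0
255 - 255 = 0
255 - 255 = 0
255 - 128 = 127
Wildcard: 0.0.0.127


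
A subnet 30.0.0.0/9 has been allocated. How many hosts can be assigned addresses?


Host bits = 32 - 9 = 23
Total addresses = 2^23 = 8388608
Usable = total - 2 (network and broadcast)
Usable hosts: 8388606


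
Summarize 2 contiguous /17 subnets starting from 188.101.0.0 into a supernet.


Original prefix: /17
Number of subnets: 2 = 2^1
New prefix = 17 - 1 = 16
Supernet: 188.101.0.0/16


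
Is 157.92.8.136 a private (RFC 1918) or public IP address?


RFC 1918 private ranges:
  10.0.0.0/8 (10.0.0.0 - 10.255.255.255)
  172.16.0.0/12 (172.16.0.0 - 172.31.255.255)
  192.168.0.0/16 (192.168.0.0 - 192.168.255.255)
Public (not in any RFC 1918 range)


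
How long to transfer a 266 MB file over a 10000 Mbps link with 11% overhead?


Effective throughput = 10000 * (1 - 11/100) = 8900 Mbps
File size in Mb = 266 * 8 = 2128 Mb
Time = 2128 / 8900
Time = 0.2391 seconds


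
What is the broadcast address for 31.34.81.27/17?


Network: 31.34.0.0/17
Host bits = 15
Set all host bits to 1:
Broadcast: 31.34.127.255


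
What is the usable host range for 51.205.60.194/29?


Network: 51.205.60.192
Broadcast: 51.205.60.199
First usable = network + 1
Last usable = broadcast - 1
Range: 51.205.60.193 to 51.205.60.198


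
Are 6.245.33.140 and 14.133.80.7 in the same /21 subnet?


Mask: 255.255.248.0
6.245.33.140 AND mask = 6.245.32.0
14.133.80.7 AND mask = 14.133.80.0
No, different subnets (6.245.32.0 vs 14.133.80.0)


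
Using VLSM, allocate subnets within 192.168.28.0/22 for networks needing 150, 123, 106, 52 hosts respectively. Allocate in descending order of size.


150 hosts -> /24 (254 usable): 192.168.28.0/24
123 hosts -> /25 (126 usable): 192.168.29.0/25
106 hosts -> /25 (126 usable): 192.168.29.128/25
52 hosts -> /26 (62 usable): 192.168.30.0/26
Allocation: 192.168.28.0/24 (150 hosts, 254 usable); 192.168.29.0/25 (123 hosts, 126 usable); 192.168.29.128/25 (106 hosts, 126 usable); 192.168.30.0/26 (52 hosts, 62 usable)


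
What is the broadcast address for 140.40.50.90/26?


Network: 140.40.50.64/26
Host bits = 6
Set all host bits to 1:
Broadcast: 140.40.50.127


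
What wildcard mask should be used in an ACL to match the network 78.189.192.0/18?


Subnet mask: 255.255.192.0
Wildcard = 255.255.255.255 - subnet mask
255 - 255 = 0
255 - 255 = 0
255 - 192 = 63
255 - 0 = 255
Wildcard: 0.0.63.255


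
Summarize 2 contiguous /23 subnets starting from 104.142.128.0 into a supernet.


Original prefix: /23
Number of subnets: 2 = 2^1
New prefix = 23 - 1 = 22
Supernet: 104.142.128.0/22


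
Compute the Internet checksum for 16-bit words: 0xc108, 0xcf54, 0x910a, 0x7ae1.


Sum all words (with carry folding):
+ 0xc108 = 0xc108
+ 0xcf54 = 0x905d
+ 0x910a = 0x2168
+ 0x7ae1 = 0x9c49
One's complement: ~0x9c49
Checksum = 0x63b6


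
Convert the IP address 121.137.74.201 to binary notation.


121 = 01111001
137 = 10001001
74 = 01001010
201 = 11001001
Binary: 01111001.10001001.01001010.11001001


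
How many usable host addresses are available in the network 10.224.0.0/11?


Host bits = 32 - 11 = 21
Total addresses = 2^21 = 2097152
Usable = total - 2 (network and broadcast)
Usable hosts: 2097150


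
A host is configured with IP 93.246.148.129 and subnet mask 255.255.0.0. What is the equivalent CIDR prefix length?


Binary: 11111111.11111111.00000000.00000000
Count leading 1s
Prefix: /16


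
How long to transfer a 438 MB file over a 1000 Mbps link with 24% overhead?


Effective throughput = 1000 * (1 - 24/100) = 760 Mbps
File size in Mb = 438 * 8 = 3504 Mb
Time = 3504 / 760
Time = 4.6105 seconds


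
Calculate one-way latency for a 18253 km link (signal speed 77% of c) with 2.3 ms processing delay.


Speed = 0.77 * 3e5 km/s = 231000 km/s
Propagation delay = 18253 / 231000 = 0.079 s = 79.0173 ms
Processing delay = 2.3 ms
Total one-way latency = 81.3173 ms


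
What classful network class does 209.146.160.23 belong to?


First octet: 209
Binary: 11010001
110xxxxx -> Class C (192-223)
Class C, default mask 255.255.255.0 (/24)


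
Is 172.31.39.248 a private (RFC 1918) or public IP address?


RFC 1918 private ranges:
  10.0.0.0/8 (10.0.0.0 - 10.255.255.255)
  172.16.0.0/12 (172.16.0.0 - 172.31.255.255)
  192.168.0.0/16 (192.168.0.0 - 192.168.255.255)
Private (in 172.16.0.0/12)


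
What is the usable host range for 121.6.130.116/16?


Network: 121.6.0.0
Broadcast: 121.6.255.255
First usable = network + 1
Last usable = broadcast - 1
Range: 121.6.0.1 to 121.6.255.254


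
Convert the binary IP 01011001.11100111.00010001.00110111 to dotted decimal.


01011001 = 89
11100111 = 231
00010001 = 17
00110111 = 55
IP: 89.231.17.55


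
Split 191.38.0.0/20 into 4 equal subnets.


New prefix = 20 + 2 = 22
Each subnet has 1024 addresses
  191.38.0.0/22
  191.38.4.0/22
  191.38.8.0/22
  191.38.12.0/22
Subnets: 191.38.0.0/22, 191.38.4.0/22, 191.38.8.0/22, 191.38.12.0/22


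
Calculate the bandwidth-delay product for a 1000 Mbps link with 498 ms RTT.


BDP = bandwidth * RTT
= 1000 Mbps * 498 ms
= 1000 * 1e6 * 498 / 1000 bits
= 498000000 bits
= 62250000 bytes
= 60791.0156 KB
BDP = 498000000 bits (62250000 bytes)


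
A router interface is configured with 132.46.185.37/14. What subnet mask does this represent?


/14 means 14 network bits, 18 host bits
Binary: 11111111111111000000000000000000
Mask: 255.252.0.0


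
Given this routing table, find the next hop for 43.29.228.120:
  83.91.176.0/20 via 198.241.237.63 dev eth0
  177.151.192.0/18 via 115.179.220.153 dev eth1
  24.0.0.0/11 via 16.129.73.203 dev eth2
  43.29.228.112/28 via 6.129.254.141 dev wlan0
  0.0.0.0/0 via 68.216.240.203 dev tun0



Longest prefix match for 43.29.228.120:
  /20 83.91.176.0: no
  /18 177.151.192.0: no
  /11 24.0.0.0: no
  /28 43.29.228.112: MATCH
  /0 0.0.0.0: MATCH
Selected: next-hop 6.129.254.141 via wlan0 (matched /28)


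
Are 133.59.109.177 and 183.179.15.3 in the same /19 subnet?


Mask: 255.255.224.0
133.59.109.177 AND mask = 133.59.96.0
183.179.15.3 AND mask = 183.179.0.0
No, different subnets (133.59.96.0 vs 183.179.0.0)


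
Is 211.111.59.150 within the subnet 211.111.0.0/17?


Subnet network: 211.111.0.0
Test IP AND mask: 211.111.0.0
Yes, 211.111.59.150 is in 211.111.0.0/17


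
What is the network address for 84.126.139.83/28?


IP:   01010100.01111110.10001011.01010011
Mask: 11111111.11111111.11111111.11110000
AND operation:
Net:  01010100.01111110.10001011.01010000
Network: 84.126.139.80/28


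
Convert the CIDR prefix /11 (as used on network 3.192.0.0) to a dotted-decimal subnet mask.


/11 means 11 network bits, 21 host bits
Binary: 11111111111000000000000000000000
Mask: 255.224.0.0


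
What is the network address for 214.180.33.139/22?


IP:   11010110.10110100.00100001.10001011
Mask: 11111111.11111111.11111100.00000000
AND operation:
Net:  11010110.10110100.00100000.00000000
Network: 214.180.32.0/22


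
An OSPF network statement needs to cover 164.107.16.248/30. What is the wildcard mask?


Subnet mask: 255.255.255.252
Wildcard = 255.255.255.255 - subnet mask
255 - 255 = 0
255 - 255 = 0
255 - 255 = 0
255 - 252 = 3
Wildcard: 0.0.0.3


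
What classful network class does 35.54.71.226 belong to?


First octet: 35
Binary: 00100011
0xxxxxxx -> Class A (1-126)
Class A, default mask 255.0.0.0 (/8)


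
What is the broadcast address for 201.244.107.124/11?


Network: 201.224.0.0/11
Host bits = 21
Set all host bits to 1:
Broadcast: 201.255.255.255


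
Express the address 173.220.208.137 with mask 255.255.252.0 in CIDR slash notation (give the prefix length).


Binary: 11111111.11111111.11111100.00000000
Count leading 1s
Prefix: /22


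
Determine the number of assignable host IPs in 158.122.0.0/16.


Host bits = 32 - 16 = 16
Total addresses = 2^16 = 65536
Usable = total - 2 (network and broadcast)
Usable hosts: 65534


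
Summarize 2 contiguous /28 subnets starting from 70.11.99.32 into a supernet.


Original prefix: /28
Number of subnets: 2 = 2^1
New prefix = 28 - 1 = 27
Supernet: 70.11.99.32/27


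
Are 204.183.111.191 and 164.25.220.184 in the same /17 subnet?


Mask: 255.255.128.0
204.183.111.191 AND mask = 204.183.0.0
164.25.220.184 AND mask = 164.25.128.0
No, different subnets (204.183.0.0 vs 164.25.128.0)


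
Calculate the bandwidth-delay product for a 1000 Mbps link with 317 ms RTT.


BDP = bandwidth * RTT
= 1000 Mbps * 317 ms
= 1000 * 1e6 * 317 / 1000 bits
= 317000000 bits
= 39625000 bytes
= 38696.2891 KB
BDP = 317000000 bits (39625000 bytes)


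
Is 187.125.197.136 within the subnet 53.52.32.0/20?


Subnet network: 53.52.32.0
Test IP AND mask: 187.125.192.0
No, 187.125.197.136 is not in 53.52.32.0/20


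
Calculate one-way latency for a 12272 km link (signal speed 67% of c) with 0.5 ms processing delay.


Speed = 0.67 * 3e5 km/s = 201000 km/s
Propagation delay = 12272 / 201000 = 0.0611 s = 61.0547 ms
Processing delay = 0.5 ms
Total one-way latency = 61.5547 ms


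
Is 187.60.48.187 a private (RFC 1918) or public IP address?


RFC 1918 private ranges:
  10.0.0.0/8 (10.0.0.0 - 10.255.255.255)
  172.16.0.0/12 (172.16.0.0 - 172.31.255.255)
  192.168.0.0/16 (192.168.0.0 - 192.168.255.255)
Public (not in any RFC 1918 range)


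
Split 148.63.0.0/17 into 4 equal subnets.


New prefix = 17 + 2 = 19
Each subnet has 8192 addresses
  148.63.0.0/19
  148.63.32.0/19
  148.63.64.0/19
  148.63.96.0/19
Subnets: 148.63.0.0/19, 148.63.32.0/19, 148.63.64.0/19, 148.63.96.0/19


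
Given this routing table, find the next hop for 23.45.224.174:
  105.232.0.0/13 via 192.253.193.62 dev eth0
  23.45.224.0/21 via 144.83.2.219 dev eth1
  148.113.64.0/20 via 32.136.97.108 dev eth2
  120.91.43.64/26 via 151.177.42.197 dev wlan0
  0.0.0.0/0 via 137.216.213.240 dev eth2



Longest prefix match for 23.45.224.174:
  /13 105.232.0.0: no
  /21 23.45.224.0: MATCH
  /20 148.113.64.0: no
  /26 120.91.43.64: no
  /0 0.0.0.0: MATCH
Selected: next-hop 144.83.2.219 via eth1 (matched /21)


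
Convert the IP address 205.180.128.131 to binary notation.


205 = 11001101
180 = 10110100
128 = 10000000
131 = 10000011
Binary: 11001101.10110100.10000000.10000011


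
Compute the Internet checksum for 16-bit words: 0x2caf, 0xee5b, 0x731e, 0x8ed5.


Sum all words (with carry folding):
+ 0x2caf = 0x2caf
+ 0xee5b = 0x1b0b
+ 0x731e = 0x8e29
+ 0x8ed5 = 0x1cff
One's complement: ~0x1cff
Checksum = 0xe300


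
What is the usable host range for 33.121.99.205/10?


Network: 33.64.0.0
Broadcast: 33.127.255.255
First usable = network + 1
Last usable = broadcast - 1
Range: 33.64.0.1 to 33.127.255.254


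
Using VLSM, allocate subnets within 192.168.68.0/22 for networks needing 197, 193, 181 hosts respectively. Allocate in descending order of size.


197 hosts -> /24 (254 usable): 192.168.68.0/24
193 hosts -> /24 (254 usable): 192.168.69.0/24
181 hosts -> /24 (254 usable): 192.168.70.0/24
Allocation: 192.168.68.0/24 (197 hosts, 254 usable); 192.168.69.0/24 (193 hosts, 254 usable); 192.168.70.0/24 (181 hosts, 254 usable)


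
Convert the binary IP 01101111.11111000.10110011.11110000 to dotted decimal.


01101111 = 111
11111000 = 248
10110011 = 179
11110000 = 240
IP: 111.248.179.240


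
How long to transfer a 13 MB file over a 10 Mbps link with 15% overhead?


Effective throughput = 10 * (1 - 15/100) = 8.5 Mbps
File size in Mb = 13 * 8 = 104 Mb
Time = 104 / 8.5
Time = 12.2353 seconds


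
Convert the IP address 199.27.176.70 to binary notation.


199 = 11000111
27 = 00011011
176 = 10110000
70 = 01000110
Binary: 11000111.00011011.10110000.01000110


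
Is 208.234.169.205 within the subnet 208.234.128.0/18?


Subnet network: 208.234.128.0
Test IP AND mask: 208.234.128.0
Yes, 208.234.169.205 is in 208.234.128.0/18


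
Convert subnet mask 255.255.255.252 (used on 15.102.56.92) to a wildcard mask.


Subnet mask: 255.255.255.252
Wildcard = 255.255.255.255 - subnet mask
255 - 255 = 0
255 - 255 = 0
255 - 255 = 0
255 - 252 = 3
Wildcard: 0.0.0.3


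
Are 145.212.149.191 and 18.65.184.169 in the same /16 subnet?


Mask: 255.255.0.0
145.212.149.191 AND mask = 145.212.0.0
18.65.184.169 AND mask = 18.65.0.0
No, different subnets (145.212.0.0 vs 18.65.0.0)


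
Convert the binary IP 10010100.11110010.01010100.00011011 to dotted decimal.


10010100 = 148
11110010 = 242
01010100 = 84
00011011 = 27
IP: 148.242.84.27


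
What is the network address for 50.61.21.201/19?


IP:   00110010.00111101.00010101.11001001
Mask: 11111111.11111111.11100000.00000000
AND operation:
Net:  00110010.00111101.00000000.00000000
Network: 50.61.0.0/19


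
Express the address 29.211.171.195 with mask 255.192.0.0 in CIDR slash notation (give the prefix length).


Binary: 11111111.11000000.00000000.00000000
Count leading 1s
Prefix: /10


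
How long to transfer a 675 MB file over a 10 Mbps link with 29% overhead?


Effective throughput = 10 * (1 - 29/100) = 7.1 Mbps
File size in Mb = 675 * 8 = 5400 Mb
Time = 5400 / 7.1
Time = 760.5634 seconds


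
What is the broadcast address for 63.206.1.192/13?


Network: 63.200.0.0/13
Host bits = 19
Set all host bits to 1:
Broadcast: 63.207.255.255


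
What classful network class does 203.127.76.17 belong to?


First octet: 203
Binary: 11001011
110xxxxx -> Class C (192-223)
Class C, default mask 255.255.255.0 (/24)


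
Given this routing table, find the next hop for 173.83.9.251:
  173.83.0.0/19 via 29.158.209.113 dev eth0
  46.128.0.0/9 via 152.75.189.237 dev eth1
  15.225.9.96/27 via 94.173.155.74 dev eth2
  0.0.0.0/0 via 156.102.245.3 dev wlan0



Longest prefix match for 173.83.9.251:
  /19 173.83.0.0: MATCH
  /9 46.128.0.0: no
  /27 15.225.9.96: no
  /0 0.0.0.0: MATCH
Selected: next-hop 29.158.209.113 via eth0 (matched /19)


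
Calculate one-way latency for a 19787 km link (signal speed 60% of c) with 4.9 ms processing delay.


Speed = 0.6 * 3e5 km/s = 180000 km/s
Propagation delay = 19787 / 180000 = 0.1099 s = 109.9278 ms
Processing delay = 4.9 ms
Total one-way latency = 114.8278 ms


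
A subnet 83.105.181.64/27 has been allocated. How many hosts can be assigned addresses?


Host bits = 32 - 27 = 5
Total addresses = 2^5 = 32
Usable = total - 2 (network and broadcast)
Usable hosts: 30


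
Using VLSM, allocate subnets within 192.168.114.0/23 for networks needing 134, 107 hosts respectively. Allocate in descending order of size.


134 hosts -> /24 (254 usable): 192.168.114.0/24
107 hosts -> /25 (126 usable): 192.168.115.0/25
Allocation: 192.168.114.0/24 (134 hosts, 254 usable); 192.168.115.0/25 (107 hosts, 126 usable)


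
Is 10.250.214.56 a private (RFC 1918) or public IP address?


RFC 1918 private ranges:
  10.0.0.0/8 (10.0.0.0 - 10.255.255.255)
  172.16.0.0/12 (172.16.0.0 - 172.31.255.255)
  192.168.0.0/16 (192.168.0.0 - 192.168.255.255)
Private (in 10.0.0.0/8)


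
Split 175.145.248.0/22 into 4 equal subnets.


New prefix = 22 + 2 = 24
Each subnet has 256 addresses
  175.145.248.0/24
  175.145.249.0/24
  175.145.250.0/24
  175.145.251.0/24
Subnets: 175.145.248.0/24, 175.145.249.0/24, 175.145.250.0/24, 175.145.251.0/24


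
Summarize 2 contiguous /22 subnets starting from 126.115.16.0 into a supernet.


Original prefix: /22
Number of subnets: 2 = 2^1
New prefix = 22 - 1 = 21
Supernet: 126.115.16.0/21


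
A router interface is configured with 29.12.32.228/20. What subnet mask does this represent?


/20 means 20 network bits, 12 host bits
Binary: 11111111111111111111000000000000
Mask: 255.255.240.0


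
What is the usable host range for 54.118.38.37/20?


Network: 54.118.32.0
Broadcast: 54.118.47.255
First usable = network + 1
Last usable = broadcast - 1
Range: 54.118.32.1 to 54.118.47.254


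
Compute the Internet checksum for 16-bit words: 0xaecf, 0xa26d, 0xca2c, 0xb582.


Sum all words (with carry folding):
+ 0xaecf = 0xaecf
+ 0xa26d = 0x513d
+ 0xca2c = 0x1b6a
+ 0xb582 = 0xd0ec
One's complement: ~0xd0ec
Checksum = 0x2f13


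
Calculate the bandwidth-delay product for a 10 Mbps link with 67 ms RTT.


BDP = bandwidth * RTT
= 10 Mbps * 67 ms
= 10 * 1e6 * 67 / 1000 bits
= 670000 bits
= 83750 bytes
= 81.7871 KB
BDP = 670000 bits (83750 bytes)


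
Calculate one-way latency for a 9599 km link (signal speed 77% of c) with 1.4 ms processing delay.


Speed = 0.77 * 3e5 km/s = 231000 km/s
Propagation delay = 9599 / 231000 = 0.0416 s = 41.5541 ms
Processing delay = 1.4 ms
Total one-way latency = 42.9541 ms


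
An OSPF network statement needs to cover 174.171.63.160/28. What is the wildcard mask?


Subnet mask: 255.255.255.240
Wildcard = 255.255.255.255 - subnet mask
255 - 255 = 0
255 - 255 = 0
255 - 255 = 0
255 - 240 = 15
Wildcard: 0.0.0.15


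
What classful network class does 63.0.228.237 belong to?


First octet: 63
Binary: 00111111
0xxxxxxx -> Class A (1-126)
Class A, default mask 255.0.0.0 (/8)


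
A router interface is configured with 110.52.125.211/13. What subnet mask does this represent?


/13 means 13 network bits, 19 host bits
Binary: 11111111111110000000000000000000
Mask: 255.248.0.0


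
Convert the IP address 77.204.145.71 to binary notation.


77 = 01001101
204 = 11001100
145 = 10010001
71 = 01000111
Binary: 01001101.11001100.10010001.01000111


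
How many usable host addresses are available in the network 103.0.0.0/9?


Host bits = 32 - 9 = 23
Total addresses = 2^23 = 8388608
Usable = total - 2 (network and broadcast)
Usable hosts: 8388606


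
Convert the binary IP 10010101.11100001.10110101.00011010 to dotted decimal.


10010101 = 149
11100001 = 225
10110101 = 181
00011010 = 26
IP: 149.225.181.26


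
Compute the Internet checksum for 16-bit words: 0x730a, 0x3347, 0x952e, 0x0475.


Sum all words (with carry folding):
+ 0x730a = 0x730a
+ 0x3347 = 0xa651
+ 0x952e = 0x3b80
+ 0x0475 = 0x3ff5
One's complement: ~0x3ff5
Checksum = 0xc00a


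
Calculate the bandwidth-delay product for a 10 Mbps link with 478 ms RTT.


BDP = bandwidth * RTT
= 10 Mbps * 478 ms
= 10 * 1e6 * 478 / 1000 bits
= 4780000 bits
= 597500 bytes
= 583.4961 KB
BDP = 4780000 bits (597500 bytes)


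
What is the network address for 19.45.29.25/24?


IP:   00010011.00101101.00011101.00011001
Mask: 11111111.11111111.11111111.00000000
AND operation:
Net:  00010011.00101101.00011101.00000000
Network: 19.45.29.0/24


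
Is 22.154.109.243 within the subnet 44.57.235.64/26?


Subnet network: 44.57.235.64
Test IP AND mask: 22.154.109.192
No, 22.154.109.243 is not in 44.57.235.64/26


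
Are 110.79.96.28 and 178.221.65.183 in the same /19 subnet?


Mask: 255.255.224.0
110.79.96.28 AND mask = 110.79.96.0
178.221.65.183 AND mask = 178.221.64.0
No, different subnets (110.79.96.0 vs 178.221.64.0)


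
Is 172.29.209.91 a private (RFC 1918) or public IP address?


RFC 1918 private ranges:
  10.0.0.0/8 (10.0.0.0 - 10.255.255.255)
  172.16.0.0/12 (172.16.0.0 - 172.31.255.255)
  192.168.0.0/16 (192.168.0.0 - 192.168.255.255)
Private (in 172.16.0.0/12)


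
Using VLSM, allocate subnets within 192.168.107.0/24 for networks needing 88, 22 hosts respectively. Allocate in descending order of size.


88 hosts -> /25 (126 usable): 192.168.107.0/25
22 hosts -> /27 (30 usable): 192.168.107.128/27
Allocation: 192.168.107.0/25 (88 hosts, 126 usable); 192.168.107.128/27 (22 hosts, 30 usable)


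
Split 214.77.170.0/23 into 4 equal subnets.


New prefix = 23 + 2 = 25
Each subnet has 128 addresses
  214.77.170.0/25
  214.77.170.128/25
  214.77.171.0/25
  214.77.171.128/25
Subnets: 214.77.170.0/25, 214.77.170.128/25, 214.77.171.0/25, 214.77.171.128/25


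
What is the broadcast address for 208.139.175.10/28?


Network: 208.139.175.0/28
Host bits = 4
Set all host bits to 1:
Broadcast: 208.139.175.15


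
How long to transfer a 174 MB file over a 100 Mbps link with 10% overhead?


Effective throughput = 100 * (1 - 10/100) = 90 Mbps
File size in Mb = 174 * 8 = 1392 Mb
Time = 1392 / 90
Time = 15.4667 seconds


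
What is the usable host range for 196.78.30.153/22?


Network: 196.78.28.0
Broadcast: 196.78.31.255
First usable = network + 1
Last usable = broadcast - 1
Range: 196.78.28.1 to 196.78.31.254


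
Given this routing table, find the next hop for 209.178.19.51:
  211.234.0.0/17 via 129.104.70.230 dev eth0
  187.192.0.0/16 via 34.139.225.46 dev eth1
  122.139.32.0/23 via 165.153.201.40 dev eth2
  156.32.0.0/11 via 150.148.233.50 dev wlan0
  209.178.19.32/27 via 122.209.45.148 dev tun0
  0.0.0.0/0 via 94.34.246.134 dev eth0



Longest prefix match for 209.178.19.51:
  /17 211.234.0.0: no
  /16 187.192.0.0: no
  /23 122.139.32.0: no
  /11 156.32.0.0: no
  /27 209.178.19.32: MATCH
  /0 0.0.0.0: MATCH
Selected: next-hop 122.209.45.148 via tun0 (matched /27)
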